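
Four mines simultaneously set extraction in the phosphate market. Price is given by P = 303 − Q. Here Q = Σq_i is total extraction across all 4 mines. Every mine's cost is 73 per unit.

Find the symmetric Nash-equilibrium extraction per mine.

46

A representative mine's profit is π_i = q_i(303 − Q) − 73q_i, with Q = q_i + Σ_{j≠i} q_j.
First-order condition: 230 − 2q_i − Σ_{j≠i} q_j = 0.
In a symmetric equilibrium every mine chooses the same q, so Σ_{j≠i} q_j = 3q. The condition becomes 230 − 5q = 0, giving q = 230/5 = 46.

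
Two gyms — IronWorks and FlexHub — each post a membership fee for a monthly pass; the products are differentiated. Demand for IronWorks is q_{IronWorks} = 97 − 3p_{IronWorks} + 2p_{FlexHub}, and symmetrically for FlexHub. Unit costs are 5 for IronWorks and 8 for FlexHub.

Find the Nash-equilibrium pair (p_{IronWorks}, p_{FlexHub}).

28.5625, 29.6875

IronWorks's profit: π = (p_{IronWorks} − 5)(97 − 3p_{IronWorks} + 2p_{FlexHub}).
∂π/∂p_{IronWorks} = 112 − 6p_{IronWorks} + 2p_{FlexHub} = 0 ⇒ p_{IronWorks} = 56/3 + (1/3)p_{FlexHub}.
Similarly p_{FlexHub} = 121/6 + (1/3)p_{IronWorks}.
Plugging p_{FlexHub} into IronWorks's best response: p_{IronWorks} = 56/3 + (1/3)(121/6 + (1/3)p_{IronWorks}) ⇒ (8/9)p_{IronWorks} = 457/18, so p_{IronWorks} = 28.5625.
Then p_{FlexHub} = 121/6 + (1/3)·28.5625 = 29.6875.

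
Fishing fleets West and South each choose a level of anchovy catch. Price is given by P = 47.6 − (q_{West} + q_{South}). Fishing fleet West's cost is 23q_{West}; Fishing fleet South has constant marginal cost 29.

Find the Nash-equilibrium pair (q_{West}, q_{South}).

Fishing fleet West's profit: π = q_{West}(47.6 − (q_{West} + q_{South})) − 23q_{West}.
∂π/∂q_{West} = 24.6 − 2q_{West} − q_{South} = 0, so q_{West} = 12.3 − 0.5q_{South}.
By the same steps for South: q_{South} = 9.3 − 0.5q_{West}.
Solving the two reaction functions simultaneously: (1 − (−0.5)(−0.5))q_{West} = 12.3 − 0.5·9.3, so 0.75q_{West} = 7.65 and q_{West} = 10.2.
Then q_{South} = 9.3 − 0.5·10.2 = 4.2.

10.2, 4.2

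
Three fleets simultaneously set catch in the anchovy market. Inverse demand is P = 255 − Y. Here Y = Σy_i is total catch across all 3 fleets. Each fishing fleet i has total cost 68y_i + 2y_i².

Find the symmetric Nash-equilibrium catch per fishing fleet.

A representative fishing fleet's profit is π_i = y_i(255 − Y) − 68y_i − 2y_i², with Y = y_i + Σ_{j≠i} y_j.
First-order condition: 187 − 6y_i − Σ_{j≠i} y_j = 0.
With identical fishing fleets, set every y_j = y: then 187 − 6y − 2y = 0, i.e. y = 187/8 = 23.375.

23.375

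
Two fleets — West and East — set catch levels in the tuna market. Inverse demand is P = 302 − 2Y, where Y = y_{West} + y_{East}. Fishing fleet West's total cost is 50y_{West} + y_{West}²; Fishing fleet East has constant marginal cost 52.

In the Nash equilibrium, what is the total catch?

Fishing fleet West's profit: π = y_{West}(302 − 2(y_{West} + y_{East})) − 50y_{West} − y_{West}².
∂π/∂y_{West} = 252 − 6y_{West} − 2y_{East} = 0, so y_{West} = 42 − (1/3)y_{East}.
For East: ∂π/∂y_{East} = 250 − 4y_{East} − 2y_{West} = 0 ⇒ y_{East} = 62.5 − 0.5y_{West}.
Substituting the second reaction function into the first: y_{West} = 42 − (1/3)(62.5 − 0.5y_{West}), which gives (5/6)y_{West} = 127/6 ⇒ y_{West} = 25.4.
Then y_{East} = 62.5 − 0.5·25.4 = 49.8.
Total catch: 25.4 + 49.8 = 75.2.

75.2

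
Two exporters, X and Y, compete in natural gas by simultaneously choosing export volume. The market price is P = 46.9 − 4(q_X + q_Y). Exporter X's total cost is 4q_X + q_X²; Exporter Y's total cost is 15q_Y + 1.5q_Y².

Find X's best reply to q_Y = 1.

3.89

Exporter X's profit: π = q_X(46.9 − 4(q_X + q_Y)) − 4q_X − q_X².
∂π/∂q_X = 42.9 − 10q_X − 4q_Y = 0, so q_X = 4.29 − 0.4q_Y.
At q_Y = 1: q_X = 4.29 − 0.4·1 = 3.89.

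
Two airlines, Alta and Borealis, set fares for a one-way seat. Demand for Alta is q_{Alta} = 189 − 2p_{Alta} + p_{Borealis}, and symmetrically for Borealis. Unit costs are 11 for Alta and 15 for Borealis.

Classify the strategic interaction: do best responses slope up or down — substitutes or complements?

Alta's profit: π = (p_{Alta} − 11)(189 − 2p_{Alta} + p_{Borealis}).
∂π/∂p_{Alta} = 211 − 4p_{Alta} + p_{Borealis} = 0 ⇒ p_{Alta} = 52.75 + 0.25p_{Borealis}.
The best-response slope dp_{Alta}/dp_{Borealis} = 0.25 > 0: the reaction function is upward-sloping, so the choices are strategic complements.

strategic complements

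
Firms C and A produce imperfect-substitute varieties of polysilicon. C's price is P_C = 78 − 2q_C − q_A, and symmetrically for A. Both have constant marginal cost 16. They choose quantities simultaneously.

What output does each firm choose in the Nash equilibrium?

12.4

Firm C's profit: π = q_C(78 − 2q_C − q_A) − 16q_C.
∂π/∂q_C = 62 − 4q_C − q_A = 0 ⇒ q_C = 15.5 − 0.25q_A.
By symmetry q_A = q_C; substituting into the reaction function, 1.25q_C = 15.5 and q_C = 12.4.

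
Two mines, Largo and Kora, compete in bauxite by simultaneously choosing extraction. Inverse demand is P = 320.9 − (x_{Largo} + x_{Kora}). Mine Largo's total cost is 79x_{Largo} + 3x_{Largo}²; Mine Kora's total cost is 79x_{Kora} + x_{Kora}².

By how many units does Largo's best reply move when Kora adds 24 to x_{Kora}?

Mine Largo's profit: π = x_{Largo}(320.9 − (x_{Largo} + x_{Kora})) − 79x_{Largo} − 3x_{Largo}².
∂π/∂x_{Largo} = 241.9 − 8x_{Largo} − x_{Kora} = 0, so x_{Largo} = 30.2375 − 0.125x_{Kora}.
The reaction-function slope is −0.125, so a 24-unit rise in x_{Kora} moves x_{Largo} by −0.125 × 24 = −3. Largo's best response falls — the actions are strategic substitutes.

-3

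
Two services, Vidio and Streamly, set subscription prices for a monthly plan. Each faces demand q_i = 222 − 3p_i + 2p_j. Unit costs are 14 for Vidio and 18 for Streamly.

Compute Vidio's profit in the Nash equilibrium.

Vidio's profit: π = (p_{Vidio} − 14)(222 − 3p_{Vidio} + 2p_{Streamly}).
∂π/∂p_{Vidio} = 264 − 6p_{Vidio} + 2p_{Streamly} = 0 ⇒ p_{Vidio} = 44 + (1/3)p_{Streamly}.
Similarly p_{Streamly} = 46 + (1/3)p_{Vidio}.
Solving the two reaction functions simultaneously: (1 − (1/3)(1/3))p_{Vidio} = 44 + (1/3)·46, so (8/9)p_{Vidio} = 178/3 and p_{Vidio} = 66.75.
Then p_{Streamly} = 46 + (1/3)·66.75 = 68.25.
q_{Vidio} = 222 − 3·66.75 + 2·68.25 = 158.25.
Profit = (66.75 − 14)·158.25 = 8347.6875.

8347.6875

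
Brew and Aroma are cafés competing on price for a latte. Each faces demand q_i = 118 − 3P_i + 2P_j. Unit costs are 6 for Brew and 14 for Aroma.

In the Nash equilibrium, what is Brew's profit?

2610.75

Brew's profit: π = (P_{Brew} − 6)(118 − 3P_{Brew} + 2P_{Aroma}).
∂π/∂P_{Brew} = 136 − 6P_{Brew} + 2P_{Aroma} = 0 ⇒ P_{Brew} = 68/3 + (1/3)P_{Aroma}.
Similarly P_{Aroma} = 80/3 + (1/3)P_{Brew}.
Plugging P_{Aroma} into Brew's best response: P_{Brew} = 68/3 + (1/3)(80/3 + (1/3)P_{Brew}) ⇒ (8/9)P_{Brew} = 284/9, so P_{Brew} = 35.5.
Then P_{Aroma} = 80/3 + (1/3)·35.5 = 38.5.
q_{Brew} = 118 − 3·35.5 + 2·38.5 = 88.5.
Profit = (35.5 − 6)·88.5 = 2610.75.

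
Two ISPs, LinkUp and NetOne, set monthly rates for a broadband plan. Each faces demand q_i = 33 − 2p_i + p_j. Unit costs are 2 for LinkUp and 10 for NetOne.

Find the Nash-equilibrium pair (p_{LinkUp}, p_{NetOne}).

LinkUp's profit: π = (p_{LinkUp} − 2)(33 − 2p_{LinkUp} + p_{NetOne}).
∂π/∂p_{LinkUp} = 37 − 4p_{LinkUp} + p_{NetOne} = 0 ⇒ p_{LinkUp} = 9.25 + 0.25p_{NetOne}.
Similarly p_{NetOne} = 13.25 + 0.25p_{LinkUp}.
Substituting the second reaction function into the first: p_{LinkUp} = 9.25 + 0.25(13.25 + 0.25p_{LinkUp}), which gives 0.9375p_{LinkUp} = 12.5625 ⇒ p_{LinkUp} = 13.4.
Then p_{NetOne} = 13.25 + 0.25·13.4 = 16.6.

13.4, 16.6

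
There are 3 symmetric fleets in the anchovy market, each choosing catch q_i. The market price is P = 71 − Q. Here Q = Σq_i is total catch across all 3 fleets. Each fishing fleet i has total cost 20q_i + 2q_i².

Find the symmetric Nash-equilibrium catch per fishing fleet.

A representative fishing fleet's profit is π_i = q_i(71 − Q) − 20q_i − 2q_i², with Q = q_i + Σ_{j≠i} q_j.
First-order condition: 51 − 6q_i − Σ_{j≠i} q_j = 0.
Imposing symmetry (q_j = q for all j) turns Σ_{j≠i} q_j into 2q, so 51 = 8q and q = 6.375.

6.375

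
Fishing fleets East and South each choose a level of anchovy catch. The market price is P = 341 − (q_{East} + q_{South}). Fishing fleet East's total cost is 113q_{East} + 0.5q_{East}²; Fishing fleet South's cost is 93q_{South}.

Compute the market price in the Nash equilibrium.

196.2

Fishing fleet East's profit: π = q_{East}(341 − (q_{East} + q_{South})) − 113q_{East} − 0.5q_{East}².
∂π/∂q_{East} = 228 − 3q_{East} − q_{South} = 0, so q_{East} = 76 − (1/3)q_{South}.
For South: ∂π/∂q_{South} = 248 − 2q_{South} − q_{East} = 0 ⇒ q_{South} = 124 − 0.5q_{East}.
Plugging q_{South} into East's best response: q_{East} = 76 − (1/3)(124 − 0.5q_{East}) ⇒ (5/6)q_{East} = 104/3, so q_{East} = 41.6.
Then q_{South} = 124 − 0.5·41.6 = 103.2.
Equilibrium price: P = 341 − 144.8 = 196.2.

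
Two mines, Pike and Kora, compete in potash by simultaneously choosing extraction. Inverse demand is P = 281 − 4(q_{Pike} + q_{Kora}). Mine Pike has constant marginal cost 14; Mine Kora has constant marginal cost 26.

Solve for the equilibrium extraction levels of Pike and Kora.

Mine Pike's profit: π = q_{Pike}(281 − 4(q_{Pike} + q_{Kora})) − 14q_{Pike}.
∂π/∂q_{Pike} = 267 − 8q_{Pike} − 4q_{Kora} = 0, so q_{Pike} = 33.375 − 0.5q_{Kora}.
By the same steps for Kora: q_{Kora} = 31.875 − 0.5q_{Pike}.
Solving the two reaction functions simultaneously: (1 − (−0.5)(−0.5))q_{Pike} = 33.375 − 0.5·31.875, so 0.75q_{Pike} = 17.4375 and q_{Pike} = 23.25.
Then q_{Kora} = 31.875 − 0.5·23.25 = 20.25.

23.25, 20.25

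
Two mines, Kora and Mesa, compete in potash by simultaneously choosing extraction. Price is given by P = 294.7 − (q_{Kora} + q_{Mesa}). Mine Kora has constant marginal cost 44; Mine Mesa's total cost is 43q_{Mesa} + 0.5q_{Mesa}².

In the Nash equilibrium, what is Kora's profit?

Mine Kora's profit: π = q_{Kora}(294.7 − (q_{Kora} + q_{Mesa})) − 44q_{Kora}.
∂π/∂q_{Kora} = 250.7 − 2q_{Kora} − q_{Mesa} = 0, so q_{Kora} = 125.35 − 0.5q_{Mesa}.
For Mesa: ∂π/∂q_{Mesa} = 251.7 − 3q_{Mesa} − q_{Kora} = 0 ⇒ q_{Mesa} = 83.9 − (1/3)q_{Kora}.
Substituting the second reaction function into the first: q_{Kora} = 125.35 − 0.5(83.9 − (1/3)q_{Kora}), which gives (5/6)q_{Kora} = 83.4 ⇒ q_{Kora} = 100.08.
Then q_{Mesa} = 83.9 − (1/3)·100.08 = 50.54.
Price P = 294.7 − 150.62 = 144.08.
Kora's profit: (144.08 − 44)·100.08 = 10016.0064.

10016.0064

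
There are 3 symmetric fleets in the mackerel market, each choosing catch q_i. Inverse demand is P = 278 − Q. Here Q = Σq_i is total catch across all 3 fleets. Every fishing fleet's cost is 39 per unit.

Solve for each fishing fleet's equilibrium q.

59.75

A representative fishing fleet's profit is π_i = q_i(278 − Q) − 39q_i, with Q = q_i + Σ_{j≠i} q_j.
First-order condition: 239 − 2q_i − Σ_{j≠i} q_j = 0.
Imposing symmetry (q_j = q for all j) turns Σ_{j≠i} q_j into 2q, so 239 = 4q and q = 59.75.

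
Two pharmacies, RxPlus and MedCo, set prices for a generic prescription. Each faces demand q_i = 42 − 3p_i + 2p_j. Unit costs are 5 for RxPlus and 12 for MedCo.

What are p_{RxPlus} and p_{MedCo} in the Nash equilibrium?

RxPlus's profit: π = (p_{RxPlus} − 5)(42 − 3p_{RxPlus} + 2p_{MedCo}).
∂π/∂p_{RxPlus} = 57 − 6p_{RxPlus} + 2p_{MedCo} = 0 ⇒ p_{RxPlus} = 9.5 + (1/3)p_{MedCo}.
Similarly p_{MedCo} = 13 + (1/3)p_{RxPlus}.
Plugging p_{MedCo} into RxPlus's best response: p_{RxPlus} = 9.5 + (1/3)(13 + (1/3)p_{RxPlus}) ⇒ (8/9)p_{RxPlus} = 83/6, so p_{RxPlus} = 15.5625.
Then p_{MedCo} = 13 + (1/3)·15.5625 = 18.1875.

15.5625, 18.1875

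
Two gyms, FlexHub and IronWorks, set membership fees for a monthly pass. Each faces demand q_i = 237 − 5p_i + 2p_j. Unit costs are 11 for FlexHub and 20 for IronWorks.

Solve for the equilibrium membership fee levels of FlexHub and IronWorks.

37.4375, 41.1875

FlexHub's profit: π = (p_{FlexHub} − 11)(237 − 5p_{FlexHub} + 2p_{IronWorks}).
∂π/∂p_{FlexHub} = 292 − 10p_{FlexHub} + 2p_{IronWorks} = 0 ⇒ p_{FlexHub} = 29.2 + 0.2p_{IronWorks}.
Similarly p_{IronWorks} = 33.7 + 0.2p_{FlexHub}.
Solving the two reaction functions simultaneously: (1 − (0.2)(0.2))p_{FlexHub} = 29.2 + 0.2·33.7, so 0.96p_{FlexHub} = 35.94 and p_{FlexHub} = 37.4375.
Then p_{IronWorks} = 33.7 + 0.2·37.4375 = 41.1875.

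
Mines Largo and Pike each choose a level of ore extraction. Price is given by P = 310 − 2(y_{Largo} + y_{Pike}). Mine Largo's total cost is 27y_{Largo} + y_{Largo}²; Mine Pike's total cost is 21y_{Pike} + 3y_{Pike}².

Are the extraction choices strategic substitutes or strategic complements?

strategic substitutes

Mine Largo's profit: π = y_{Largo}(310 − 2(y_{Largo} + y_{Pike})) − 27y_{Largo} − y_{Largo}².
∂π/∂y_{Largo} = 283 − 6y_{Largo} − 2y_{Pike} = 0, so y_{Largo} = 283/6 − (1/3)y_{Pike}.
The best-response slope dy_{Largo}/dy_{Pike} = −1/3 < 0: the reaction function is downward-sloping, so the choices are strategic substitutes.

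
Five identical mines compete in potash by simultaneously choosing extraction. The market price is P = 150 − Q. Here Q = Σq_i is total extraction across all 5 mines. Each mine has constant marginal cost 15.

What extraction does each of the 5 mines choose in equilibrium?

22.5

A representative mine's profit is π_i = q_i(150 − Q) − 15q_i, with Q = q_i + Σ_{j≠i} q_j.
First-order condition: 135 − 2q_i − Σ_{j≠i} q_j = 0.
In a symmetric equilibrium every mine chooses the same q, so Σ_{j≠i} q_j = 4q. The condition becomes 135 − 6q = 0, giving q = 135/6 = 22.5.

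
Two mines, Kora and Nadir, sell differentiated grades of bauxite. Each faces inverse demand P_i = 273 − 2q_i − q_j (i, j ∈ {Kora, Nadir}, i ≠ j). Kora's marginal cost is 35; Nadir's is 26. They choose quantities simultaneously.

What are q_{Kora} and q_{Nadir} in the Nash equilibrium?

Mine Kora's profit: π = q_{Kora}(273 − 2q_{Kora} − q_{Nadir}) − 35q_{Kora}.
∂π/∂q_{Kora} = 238 − 4q_{Kora} − q_{Nadir} = 0 ⇒ q_{Kora} = 59.5 − 0.25q_{Nadir}.
Similarly q_{Nadir} = 61.75 − 0.25q_{Kora}.
Solving the two reaction functions simultaneously: (1 − (−0.25)(−0.25))q_{Kora} = 59.5 − 0.25·61.75, so 0.9375q_{Kora} = 44.0625 and q_{Kora} = 47.
Then q_{Nadir} = 61.75 − 0.25·47 = 50.

47, 50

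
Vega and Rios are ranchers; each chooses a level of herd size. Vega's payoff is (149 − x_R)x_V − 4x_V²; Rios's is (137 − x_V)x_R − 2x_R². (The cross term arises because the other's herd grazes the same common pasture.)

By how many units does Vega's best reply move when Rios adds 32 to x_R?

-4

Expanding Vega's payoff: 149x_V − x_Rx_V − 4x_V².
∂π/∂x_V = 149 − x_R − 8x_V = 0, so x_V = 18.625 − 0.125x_R.
The reaction-function slope is −0.125, so a 32-unit rise in x_R moves x_V by −0.125 × 32 = −4. Vega's best response falls — the actions are strategic substitutes.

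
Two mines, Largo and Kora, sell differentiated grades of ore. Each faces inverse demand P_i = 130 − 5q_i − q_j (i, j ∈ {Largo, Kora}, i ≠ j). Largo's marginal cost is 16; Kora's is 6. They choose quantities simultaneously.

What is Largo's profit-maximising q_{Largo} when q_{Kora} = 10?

Mine Largo's profit: π = q_{Largo}(130 − 5q_{Largo} − q_{Kora}) − 16q_{Largo}.
∂π/∂q_{Largo} = 114 − 10q_{Largo} − q_{Kora} = 0 ⇒ q_{Largo} = 11.4 − 0.1q_{Kora}.
At q_{Kora} = 10: q_{Largo} = 11.4 − 0.1·10 = 10.4.

10.4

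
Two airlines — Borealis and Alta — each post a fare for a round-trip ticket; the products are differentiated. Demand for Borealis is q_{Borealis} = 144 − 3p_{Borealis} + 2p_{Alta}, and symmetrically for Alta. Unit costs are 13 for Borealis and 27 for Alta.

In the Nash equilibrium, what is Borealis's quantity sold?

106.125

Borealis's profit: π = (p_{Borealis} − 13)(144 − 3p_{Borealis} + 2p_{Alta}).
∂π/∂p_{Borealis} = 183 − 6p_{Borealis} + 2p_{Alta} = 0 ⇒ p_{Borealis} = 30.5 + (1/3)p_{Alta}.
Similarly p_{Alta} = 37.5 + (1/3)p_{Borealis}.
Plugging p_{Alta} into Borealis's best response: p_{Borealis} = 30.5 + (1/3)(37.5 + (1/3)p_{Borealis}) ⇒ (8/9)p_{Borealis} = 43, so p_{Borealis} = 48.375.
Then p_{Alta} = 37.5 + (1/3)·48.375 = 53.625.
q_{Borealis} = 144 − 3·48.375 + 2·53.625 = 106.125.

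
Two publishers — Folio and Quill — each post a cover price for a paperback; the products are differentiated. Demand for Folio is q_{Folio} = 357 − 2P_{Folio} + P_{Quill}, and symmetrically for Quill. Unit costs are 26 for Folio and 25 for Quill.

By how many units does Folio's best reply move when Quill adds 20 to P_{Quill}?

Folio's profit: π = (P_{Folio} − 26)(357 − 2P_{Folio} + P_{Quill}).
∂π/∂P_{Folio} = 409 − 4P_{Folio} + P_{Quill} = 0 ⇒ P_{Folio} = 102.25 + 0.25P_{Quill}.
The reaction-function slope is 0.25, so a 20-unit rise in P_{Quill} moves P_{Folio} by 0.25 × 20 = 5. Folio's best response rises — the actions are strategic complements.

5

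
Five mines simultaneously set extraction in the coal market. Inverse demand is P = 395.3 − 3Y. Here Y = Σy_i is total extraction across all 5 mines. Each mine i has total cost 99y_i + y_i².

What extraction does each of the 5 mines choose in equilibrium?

A representative mine's profit is π_i = y_i(395.3 − 3Y) − 99y_i − y_i², with Y = y_i + Σ_{j≠i} y_j.
First-order condition: 296.3 − 8y_i − 3Σ_{j≠i} y_j = 0.
With identical mines, set every y_j = y: then 296.3 − 8y − 12y = 0, i.e. y = 296.3/20 = 14.815.

14.815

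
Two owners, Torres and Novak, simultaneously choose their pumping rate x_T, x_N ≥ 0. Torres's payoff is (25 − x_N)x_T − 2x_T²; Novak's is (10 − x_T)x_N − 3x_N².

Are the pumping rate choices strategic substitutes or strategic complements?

Expanding Torres's payoff: 25x_T − x_Nx_T − 2x_T².
∂π/∂x_T = 25 − x_N − 4x_T = 0, so x_T = 6.25 − 0.25x_N.
The best-response slope dx_T/dx_N = −0.25 < 0: the reaction function is downward-sloping, so the choices are strategic substitutes.

strategic substitutes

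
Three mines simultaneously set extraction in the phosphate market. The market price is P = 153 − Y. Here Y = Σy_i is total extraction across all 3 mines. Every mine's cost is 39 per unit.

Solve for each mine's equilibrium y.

28.5

A representative mine's profit is π_i = y_i(153 − Y) − 39y_i, with Y = y_i + Σ_{j≠i} y_j.
First-order condition: 114 − 2y_i − Σ_{j≠i} y_j = 0.
In a symmetric equilibrium every mine chooses the same y, so Σ_{j≠i} y_j = 2y. The condition becomes 114 − 4y = 0, giving y = 114/4 = 28.5.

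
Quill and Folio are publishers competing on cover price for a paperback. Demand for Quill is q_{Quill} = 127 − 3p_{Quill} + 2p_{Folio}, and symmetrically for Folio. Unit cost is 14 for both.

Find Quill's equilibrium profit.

Quill's profit: π = (p_{Quill} − 14)(127 − 3p_{Quill} + 2p_{Folio}).
∂π/∂p_{Quill} = 169 − 6p_{Quill} + 2p_{Folio} = 0 ⇒ p_{Quill} = 169/6 + (1/3)p_{Folio}.
By symmetry p_{Folio} = p_{Quill}; substituting into the reaction function, (2/3)p_{Quill} = 169/6 and p_{Quill} = 42.25.
q_{Quill} = 127 − 3·42.25 + 2·42.25 = 84.75.
Profit = (42.25 − 14)·84.75 = 2394.1875.

2394.1875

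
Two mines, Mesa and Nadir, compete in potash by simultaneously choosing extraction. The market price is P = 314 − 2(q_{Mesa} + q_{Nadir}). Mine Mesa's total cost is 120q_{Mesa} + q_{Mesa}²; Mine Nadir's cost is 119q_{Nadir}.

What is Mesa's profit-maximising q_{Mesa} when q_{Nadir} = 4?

31

Mine Mesa's profit: π = q_{Mesa}(314 − 2(q_{Mesa} + q_{Nadir})) − 120q_{Mesa} − q_{Mesa}².
∂π/∂q_{Mesa} = 194 − 6q_{Mesa} − 2q_{Nadir} = 0, so q_{Mesa} = 97/3 − (1/3)q_{Nadir}.
At q_{Nadir} = 4: q_{Mesa} = 97/3 − (1/3)·4 = 31.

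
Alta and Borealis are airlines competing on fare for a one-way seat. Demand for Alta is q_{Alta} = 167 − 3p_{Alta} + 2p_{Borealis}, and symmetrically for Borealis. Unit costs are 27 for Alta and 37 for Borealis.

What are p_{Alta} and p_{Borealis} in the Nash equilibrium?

63.875, 67.625

Alta's profit: π = (p_{Alta} − 27)(167 − 3p_{Alta} + 2p_{Borealis}).
∂π/∂p_{Alta} = 248 − 6p_{Alta} + 2p_{Borealis} = 0 ⇒ p_{Alta} = 124/3 + (1/3)p_{Borealis}.
Similarly p_{Borealis} = 139/3 + (1/3)p_{Alta}.
Solving the two reaction functions simultaneously: (1 − (1/3)(1/3))p_{Alta} = 124/3 + (1/3)·(139/3), so (8/9)p_{Alta} = 511/9 and p_{Alta} = 63.875.
Then p_{Borealis} = 139/3 + (1/3)·63.875 = 67.625.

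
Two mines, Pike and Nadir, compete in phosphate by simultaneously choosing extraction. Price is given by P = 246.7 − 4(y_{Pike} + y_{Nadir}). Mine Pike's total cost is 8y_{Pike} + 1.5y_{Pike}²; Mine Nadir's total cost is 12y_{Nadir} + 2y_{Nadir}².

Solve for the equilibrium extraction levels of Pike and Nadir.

16.6, 14.025

Mine Pike's profit: π = y_{Pike}(246.7 − 4(y_{Pike} + y_{Nadir})) − 8y_{Pike} − 1.5y_{Pike}².
∂π/∂y_{Pike} = 238.7 − 11y_{Pike} − 4y_{Nadir} = 0, so y_{Pike} = 21.7 − (4/11)y_{Nadir}.
For Nadir: ∂π/∂y_{Nadir} = 234.7 − 12y_{Nadir} − 4y_{Pike} = 0 ⇒ y_{Nadir} = 2347/120 − (1/3)y_{Pike}.
Substituting the second reaction function into the first: y_{Pike} = 21.7 − (4/11)(2347/120 − (1/3)y_{Pike}), which gives (29/33)y_{Pike} = 2407/165 ⇒ y_{Pike} = 16.6.
Then y_{Nadir} = 2347/120 − (1/3)·16.6 = 14.025.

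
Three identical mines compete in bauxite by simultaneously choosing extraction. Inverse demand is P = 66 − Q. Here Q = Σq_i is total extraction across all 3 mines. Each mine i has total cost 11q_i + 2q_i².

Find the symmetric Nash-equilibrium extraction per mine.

A representative mine's profit is π_i = q_i(66 − Q) − 11q_i − 2q_i², with Q = q_i + Σ_{j≠i} q_j.
First-order condition: 55 − 6q_i − Σ_{j≠i} q_j = 0.
In a symmetric equilibrium every mine chooses the same q, so Σ_{j≠i} q_j = 2q. The condition becomes 55 − 8q = 0, giving q = 55/8 = 6.875.

6.875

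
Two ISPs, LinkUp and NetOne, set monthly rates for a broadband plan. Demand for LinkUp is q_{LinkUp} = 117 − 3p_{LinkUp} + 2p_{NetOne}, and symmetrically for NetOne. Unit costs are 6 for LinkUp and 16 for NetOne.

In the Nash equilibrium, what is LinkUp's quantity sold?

LinkUp's profit: π = (p_{LinkUp} − 6)(117 − 3p_{LinkUp} + 2p_{NetOne}).
∂π/∂p_{LinkUp} = 135 − 6p_{LinkUp} + 2p_{NetOne} = 0 ⇒ p_{LinkUp} = 22.5 + (1/3)p_{NetOne}.
Similarly p_{NetOne} = 27.5 + (1/3)p_{LinkUp}.
Plugging p_{NetOne} into LinkUp's best response: p_{LinkUp} = 22.5 + (1/3)(27.5 + (1/3)p_{LinkUp}) ⇒ (8/9)p_{LinkUp} = 95/3, so p_{LinkUp} = 35.625.
Then p_{NetOne} = 27.5 + (1/3)·35.625 = 39.375.
q_{LinkUp} = 117 − 3·35.625 + 2·39.375 = 88.875.

88.875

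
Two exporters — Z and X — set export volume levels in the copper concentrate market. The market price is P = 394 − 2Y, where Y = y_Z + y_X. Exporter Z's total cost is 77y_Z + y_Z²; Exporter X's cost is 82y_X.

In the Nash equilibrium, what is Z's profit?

Exporter Z's profit: π = y_Z(394 − 2(y_Z + y_X)) − 77y_Z − y_Z².
∂π/∂y_Z = 317 − 6y_Z − 2y_X = 0, so y_Z = 317/6 − (1/3)y_X.
For X: ∂π/∂y_X = 312 − 4y_X − 2y_Z = 0 ⇒ y_X = 78 − 0.5y_Z.
Plugging y_X into Z's best response: y_Z = 317/6 − (1/3)(78 − 0.5y_Z) ⇒ (5/6)y_Z = 161/6, so y_Z = 32.2.
Then y_X = 78 − 0.5·32.2 = 61.9.
Price P = 394 − 2·94.1 = 205.8.
Z's profit: (205.8 − 77)·32.2 − (32.2)² = 3110.52.

3110.52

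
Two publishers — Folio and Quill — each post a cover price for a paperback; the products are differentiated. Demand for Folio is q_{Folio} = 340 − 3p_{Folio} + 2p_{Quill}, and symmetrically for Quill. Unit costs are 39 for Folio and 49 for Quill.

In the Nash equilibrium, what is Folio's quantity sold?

Folio's profit: π = (p_{Folio} − 39)(340 − 3p_{Folio} + 2p_{Quill}).
∂π/∂p_{Folio} = 457 − 6p_{Folio} + 2p_{Quill} = 0 ⇒ p_{Folio} = 457/6 + (1/3)p_{Quill}.
Similarly p_{Quill} = 487/6 + (1/3)p_{Folio}.
Substituting the second reaction function into the first: p_{Folio} = 457/6 + (1/3)(487/6 + (1/3)p_{Folio}), which gives (8/9)p_{Folio} = 929/9 ⇒ p_{Folio} = 116.125.
Then p_{Quill} = 487/6 + (1/3)·116.125 = 119.875.
q_{Folio} = 340 − 3·116.125 + 2·119.875 = 231.375.

231.375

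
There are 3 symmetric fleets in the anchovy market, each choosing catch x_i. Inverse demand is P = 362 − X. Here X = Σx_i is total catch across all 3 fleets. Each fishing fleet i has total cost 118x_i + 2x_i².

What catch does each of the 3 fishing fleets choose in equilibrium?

30.5

A representative fishing fleet's profit is π_i = x_i(362 − X) − 118x_i − 2x_i², with X = x_i + Σ_{j≠i} x_j.
First-order condition: 244 − 6x_i − Σ_{j≠i} x_j = 0.
Imposing symmetry (x_j = x for all j) turns Σ_{j≠i} x_j into 2x, so 244 = 8x and x = 30.5.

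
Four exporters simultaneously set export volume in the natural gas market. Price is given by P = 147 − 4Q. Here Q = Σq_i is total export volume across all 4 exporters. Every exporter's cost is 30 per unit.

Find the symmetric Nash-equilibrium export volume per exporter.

5.85

A representative exporter's profit is π_i = q_i(147 − 4Q) − 30q_i, with Q = q_i + Σ_{j≠i} q_j.
First-order condition: 117 − 8q_i − 4Σ_{j≠i} q_j = 0.
Imposing symmetry (q_j = q for all j) turns Σ_{j≠i} q_j into 3q, so 117 = 20q and q = 5.85.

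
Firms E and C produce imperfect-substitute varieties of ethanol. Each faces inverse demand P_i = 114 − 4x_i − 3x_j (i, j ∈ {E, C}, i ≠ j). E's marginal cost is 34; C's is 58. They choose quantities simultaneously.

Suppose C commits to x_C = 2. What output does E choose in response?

Firm E's profit: π = x_E(114 − 4x_E − 3x_C) − 34x_E.
∂π/∂x_E = 80 − 8x_E − 3x_C = 0 ⇒ x_E = 10 − 0.375x_C.
At x_C = 2: x_E = 10 − 0.375·2 = 9.25.

9.25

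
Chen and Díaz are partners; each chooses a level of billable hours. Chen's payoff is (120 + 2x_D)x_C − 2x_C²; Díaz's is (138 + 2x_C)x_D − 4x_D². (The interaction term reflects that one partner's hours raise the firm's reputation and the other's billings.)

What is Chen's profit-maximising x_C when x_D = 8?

34

Expanding Chen's payoff: 120x_C + 2x_Dx_C − 2x_C².
∂π/∂x_C = 120 + 2x_D − 4x_C = 0, so x_C = 30 + 0.5x_D.
At x_D = 8: x_C = 30 + 0.5·8 = 34.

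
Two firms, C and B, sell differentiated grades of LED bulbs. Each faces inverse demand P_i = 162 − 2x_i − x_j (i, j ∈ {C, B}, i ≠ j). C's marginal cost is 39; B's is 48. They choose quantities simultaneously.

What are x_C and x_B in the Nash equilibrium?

Firm C's profit: π = x_C(162 − 2x_C − x_B) − 39x_C.
∂π/∂x_C = 123 − 4x_C − x_B = 0 ⇒ x_C = 30.75 − 0.25x_B.
Similarly x_B = 28.5 − 0.25x_C.
Plugging x_B into C's best response: x_C = 30.75 − 0.25(28.5 − 0.25x_C) ⇒ 0.9375x_C = 23.625, so x_C = 25.2.
Then x_B = 28.5 − 0.25·25.2 = 22.2.

25.2, 22.2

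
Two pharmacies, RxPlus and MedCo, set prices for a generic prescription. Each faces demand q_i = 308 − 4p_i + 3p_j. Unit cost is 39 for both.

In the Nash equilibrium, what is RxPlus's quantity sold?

215.2

RxPlus's profit: π = (p_{RxPlus} − 39)(308 − 4p_{RxPlus} + 3p_{MedCo}).
∂π/∂p_{RxPlus} = 464 − 8p_{RxPlus} + 3p_{MedCo} = 0 ⇒ p_{RxPlus} = 58 + 0.375p_{MedCo}.
By symmetry p_{MedCo} = p_{RxPlus}; substituting into the reaction function, 0.625p_{RxPlus} = 58 and p_{RxPlus} = 92.8.
q_{RxPlus} = 308 − 4·92.8 + 3·92.8 = 215.2.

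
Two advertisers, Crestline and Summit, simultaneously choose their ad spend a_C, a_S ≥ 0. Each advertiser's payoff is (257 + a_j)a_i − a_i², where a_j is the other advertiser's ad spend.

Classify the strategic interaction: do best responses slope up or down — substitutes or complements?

Crestline's payoff is (257 + a_S)a_C − a_C².
∂π/∂a_C = 257 + a_S − 2a_C = 0, so a_C = 128.5 + 0.5a_S.
The best-response slope da_C/da_S = 0.5 > 0: the reaction function is upward-sloping, so the choices are strategic complements.

strategic complements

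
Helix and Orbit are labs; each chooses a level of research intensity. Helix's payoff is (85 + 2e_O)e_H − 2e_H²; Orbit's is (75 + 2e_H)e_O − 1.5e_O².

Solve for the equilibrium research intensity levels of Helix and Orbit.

50.625, 58.75

Expanding Helix's payoff: 85e_H + 2e_Oe_H − 2e_H².
∂π/∂e_H = 85 + 2e_O − 4e_H = 0, so e_H = 21.25 + 0.5e_O.
Likewise for Orbit: e_O = 25 + (2/3)e_H.
Substituting the second reaction function into the first: e_H = 21.25 + 0.5(25 + (2/3)e_H), which gives (2/3)e_H = 33.75 ⇒ e_H = 50.625.
Then e_O = 25 + (2/3)·50.625 = 58.75.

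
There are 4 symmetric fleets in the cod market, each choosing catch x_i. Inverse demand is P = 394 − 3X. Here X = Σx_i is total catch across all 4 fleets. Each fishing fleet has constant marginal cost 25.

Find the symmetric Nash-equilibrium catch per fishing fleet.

A representative fishing fleet's profit is π_i = x_i(394 − 3X) − 25x_i, with X = x_i + Σ_{j≠i} x_j.
First-order condition: 369 − 6x_i − 3Σ_{j≠i} x_j = 0.
Imposing symmetry (x_j = x for all j) turns Σ_{j≠i} x_j into 3x, so 369 = 15x and x = 24.6.

24.6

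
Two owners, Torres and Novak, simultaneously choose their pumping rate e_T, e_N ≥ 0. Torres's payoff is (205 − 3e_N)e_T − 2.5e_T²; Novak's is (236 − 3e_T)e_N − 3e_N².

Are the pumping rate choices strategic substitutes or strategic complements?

Expanding Torres's payoff: 205e_T − 3e_Ne_T − 2.5e_T².
∂π/∂e_T = 205 − 3e_N − 5e_T = 0, so e_T = 41 − 0.6e_N.
The best-response slope de_T/de_N = −0.6 < 0: the reaction function is downward-sloping, so the choices are strategic substitutes.

strategic substitutes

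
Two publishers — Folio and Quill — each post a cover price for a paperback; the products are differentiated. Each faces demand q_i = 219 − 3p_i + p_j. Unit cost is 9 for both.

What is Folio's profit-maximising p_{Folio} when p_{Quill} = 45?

48.5

Folio's profit: π = (p_{Folio} − 9)(219 − 3p_{Folio} + p_{Quill}).
∂π/∂p_{Folio} = 246 − 6p_{Folio} + p_{Quill} = 0 ⇒ p_{Folio} = 41 + (1/6)p_{Quill}.
At p_{Quill} = 45: p_{Folio} = 41 + (1/6)·45 = 48.5.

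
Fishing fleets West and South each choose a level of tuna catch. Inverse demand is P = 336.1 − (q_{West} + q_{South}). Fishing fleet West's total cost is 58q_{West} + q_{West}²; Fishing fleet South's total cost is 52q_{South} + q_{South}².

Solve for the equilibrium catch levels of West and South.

Fishing fleet West's profit: π = q_{West}(336.1 − (q_{West} + q_{South})) − 58q_{West} − q_{West}².
∂π/∂q_{West} = 278.1 − 4q_{West} − q_{South} = 0, so q_{West} = 69.525 − 0.25q_{South}.
By the same steps for South: q_{South} = 71.025 − 0.25q_{West}.
Plugging q_{South} into West's best response: q_{West} = 69.525 − 0.25(71.025 − 0.25q_{West}) ⇒ 0.9375q_{West} = 8283/160, so q_{West} = 55.22.
Then q_{South} = 71.025 − 0.25·55.22 = 57.22.

55.22, 57.22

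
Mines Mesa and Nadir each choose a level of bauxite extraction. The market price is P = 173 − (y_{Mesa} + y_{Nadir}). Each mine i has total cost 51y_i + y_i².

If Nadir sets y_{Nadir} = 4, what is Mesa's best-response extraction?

Mine Mesa's profit: π = y_{Mesa}(173 − (y_{Mesa} + y_{Nadir})) − 51y_{Mesa} − y_{Mesa}².
∂π/∂y_{Mesa} = 122 − 4y_{Mesa} − y_{Nadir} = 0, so y_{Mesa} = 30.5 − 0.25y_{Nadir}.
At y_{Nadir} = 4: y_{Mesa} = 30.5 − 0.25·4 = 29.5.

29.5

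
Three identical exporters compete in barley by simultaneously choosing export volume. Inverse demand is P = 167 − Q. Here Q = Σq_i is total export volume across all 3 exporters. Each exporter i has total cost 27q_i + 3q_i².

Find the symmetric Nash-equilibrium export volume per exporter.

14

A representative exporter's profit is π_i = q_i(167 − Q) − 27q_i − 3q_i², with Q = q_i + Σ_{j≠i} q_j.
First-order condition: 140 − 8q_i − Σ_{j≠i} q_j = 0.
With identical exporters, set every q_j = q: then 140 − 8q − 2q = 0, i.e. q = 140/10 = 14.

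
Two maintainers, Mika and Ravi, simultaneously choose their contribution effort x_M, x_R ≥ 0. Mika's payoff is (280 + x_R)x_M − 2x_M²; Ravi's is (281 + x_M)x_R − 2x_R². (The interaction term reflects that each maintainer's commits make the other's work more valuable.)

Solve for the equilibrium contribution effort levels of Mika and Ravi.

93.4, 93.6

Expanding Mika's payoff: 280x_M + x_Rx_M − 2x_M².
∂π/∂x_M = 280 + x_R − 4x_M = 0, so x_M = 70 + 0.25x_R.
Likewise for Ravi: x_R = 70.25 + 0.25x_M.
Plugging x_R into Mika's best response: x_M = 70 + 0.25(70.25 + 0.25x_M) ⇒ 0.9375x_M = 87.5625, so x_M = 93.4.
Then x_R = 70.25 + 0.25·93.4 = 93.6.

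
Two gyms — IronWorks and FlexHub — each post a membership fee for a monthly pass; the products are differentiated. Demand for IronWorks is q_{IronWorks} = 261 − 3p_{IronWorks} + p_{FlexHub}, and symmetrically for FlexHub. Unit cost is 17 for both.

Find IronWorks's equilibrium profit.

6183.48

IronWorks's profit: π = (p_{IronWorks} − 17)(261 − 3p_{IronWorks} + p_{FlexHub}).
∂π/∂p_{IronWorks} = 312 − 6p_{IronWorks} + p_{FlexHub} = 0 ⇒ p_{IronWorks} = 52 + (1/6)p_{FlexHub}.
Setting p_{IronWorks} = p_{FlexHub} in the reaction function: p_{IronWorks} = 52 + (1/6)p_{IronWorks}, so p_{IronWorks} = 52 / (5/6) = 62.4.
q_{IronWorks} = 261 − 3·62.4 + 62.4 = 136.2.
Profit = (62.4 − 17)·136.2 = 6183.48.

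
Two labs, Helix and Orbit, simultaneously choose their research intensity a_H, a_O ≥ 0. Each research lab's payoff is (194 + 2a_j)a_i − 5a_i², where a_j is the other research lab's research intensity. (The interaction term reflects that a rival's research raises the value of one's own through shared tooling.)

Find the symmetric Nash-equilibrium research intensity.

Helix's payoff is (194 + 2a_O)a_H − 5a_H².
∂π/∂a_H = 194 + 2a_O − 10a_H = 0, so a_H = 19.4 + 0.2a_O.
By symmetry a_O = a_H; substituting into the reaction function, 0.8a_H = 19.4 and a_H = 24.25.

24.25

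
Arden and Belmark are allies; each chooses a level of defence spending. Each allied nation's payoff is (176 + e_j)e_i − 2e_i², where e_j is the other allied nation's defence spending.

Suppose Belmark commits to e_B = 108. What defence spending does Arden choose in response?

71

Arden's payoff is (176 + e_B)e_A − 2e_A².
∂π/∂e_A = 176 + e_B − 4e_A = 0, so e_A = 44 + 0.25e_B.
At e_B = 108: e_A = 44 + 0.25·108 = 71.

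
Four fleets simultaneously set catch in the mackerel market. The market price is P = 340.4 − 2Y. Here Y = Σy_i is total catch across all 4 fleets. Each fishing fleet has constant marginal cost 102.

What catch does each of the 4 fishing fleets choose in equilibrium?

23.84

A representative fishing fleet's profit is π_i = y_i(340.4 − 2Y) − 102y_i, with Y = y_i + Σ_{j≠i} y_j.
First-order condition: 238.4 − 4y_i − 2Σ_{j≠i} y_j = 0.
With identical fishing fleets, set every y_j = y: then 238.4 − 4y − 6y = 0, i.e. y = 238.4/10 = 23.84.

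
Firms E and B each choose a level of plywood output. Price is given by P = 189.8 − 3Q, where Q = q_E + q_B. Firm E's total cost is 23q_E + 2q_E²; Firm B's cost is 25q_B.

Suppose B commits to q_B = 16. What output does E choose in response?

11.88

Firm E's profit: π = q_E(189.8 − 3(q_E + q_B)) − 23q_E − 2q_E².
∂π/∂q_E = 166.8 − 10q_E − 3q_B = 0, so q_E = 16.68 − 0.3q_B.
At q_B = 16: q_E = 16.68 − 0.3·16 = 11.88.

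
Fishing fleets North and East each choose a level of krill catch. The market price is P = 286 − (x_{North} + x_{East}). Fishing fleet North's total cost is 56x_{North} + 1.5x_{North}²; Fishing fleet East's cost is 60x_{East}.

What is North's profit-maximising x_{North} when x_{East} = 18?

42.4

Fishing fleet North's profit: π = x_{North}(286 − (x_{North} + x_{East})) − 56x_{North} − 1.5x_{North}².
∂π/∂x_{North} = 230 − 5x_{North} − x_{East} = 0, so x_{North} = 46 − 0.2x_{East}.
At x_{East} = 18: x_{North} = 46 − 0.2·18 = 42.4.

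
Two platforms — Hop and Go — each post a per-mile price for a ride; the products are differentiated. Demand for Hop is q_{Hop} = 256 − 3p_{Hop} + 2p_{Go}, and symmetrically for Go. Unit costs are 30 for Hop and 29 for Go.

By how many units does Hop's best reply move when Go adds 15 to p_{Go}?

Hop's profit: π = (p_{Hop} − 30)(256 − 3p_{Hop} + 2p_{Go}).
∂π/∂p_{Hop} = 346 − 6p_{Hop} + 2p_{Go} = 0 ⇒ p_{Hop} = 173/3 + (1/3)p_{Go}.
The reaction-function slope is 1/3, so a 15-unit rise in p_{Go} moves p_{Hop} by 1/3 × 15 = 5. Hop's best response rises — the actions are strategic complements.

5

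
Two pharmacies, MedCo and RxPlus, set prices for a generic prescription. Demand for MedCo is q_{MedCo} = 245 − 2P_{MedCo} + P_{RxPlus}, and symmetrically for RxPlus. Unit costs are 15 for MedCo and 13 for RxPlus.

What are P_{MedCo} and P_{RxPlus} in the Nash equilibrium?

91.4, 90.6

MedCo's profit: π = (P_{MedCo} − 15)(245 − 2P_{MedCo} + P_{RxPlus}).
∂π/∂P_{MedCo} = 275 − 4P_{MedCo} + P_{RxPlus} = 0 ⇒ P_{MedCo} = 68.75 + 0.25P_{RxPlus}.
Similarly P_{RxPlus} = 67.75 + 0.25P_{MedCo}.
Substituting the second reaction function into the first: P_{MedCo} = 68.75 + 0.25(67.75 + 0.25P_{MedCo}), which gives 0.9375P_{MedCo} = 85.6875 ⇒ P_{MedCo} = 91.4.
Then P_{RxPlus} = 67.75 + 0.25·91.4 = 90.6.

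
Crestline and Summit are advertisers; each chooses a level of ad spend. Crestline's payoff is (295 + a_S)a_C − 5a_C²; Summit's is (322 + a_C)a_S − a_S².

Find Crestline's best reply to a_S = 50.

34.5

Expanding Crestline's payoff: 295a_C + a_Sa_C − 5a_C².
∂π/∂a_C = 295 + a_S − 10a_C = 0, so a_C = 29.5 + 0.1a_S.
At a_S = 50: a_C = 29.5 + 0.1·50 = 34.5.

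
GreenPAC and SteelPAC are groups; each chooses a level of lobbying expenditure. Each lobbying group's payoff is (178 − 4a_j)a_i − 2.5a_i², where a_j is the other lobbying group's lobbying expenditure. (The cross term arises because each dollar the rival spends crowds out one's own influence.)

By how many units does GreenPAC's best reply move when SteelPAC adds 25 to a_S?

GreenPAC's payoff is (178 − 4a_S)a_G − 2.5a_G².
∂π/∂a_G = 178 − 4a_S − 5a_G = 0, so a_G = 35.6 − 0.8a_S.
The reaction-function slope is −0.8, so a 25-unit rise in a_S moves a_G by −0.8 × 25 = −20. GreenPAC's best response falls — the actions are strategic substitutes.

-20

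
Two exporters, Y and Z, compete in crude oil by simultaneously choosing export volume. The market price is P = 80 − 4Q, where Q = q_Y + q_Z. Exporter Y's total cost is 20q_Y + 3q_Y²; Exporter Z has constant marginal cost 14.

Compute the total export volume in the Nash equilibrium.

9.375

Exporter Y's profit: π = q_Y(80 − 4(q_Y + q_Z)) − 20q_Y − 3q_Y².
∂π/∂q_Y = 60 − 14q_Y − 4q_Z = 0, so q_Y = 30/7 − (2/7)q_Z.
For Z: ∂π/∂q_Z = 66 − 8q_Z − 4q_Y = 0 ⇒ q_Z = 8.25 − 0.5q_Y.
Plugging q_Z into Y's best response: q_Y = 30/7 − (2/7)(8.25 − 0.5q_Y) ⇒ (6/7)q_Y = 27/14, so q_Y = 2.25.
Then q_Z = 8.25 − 0.5·2.25 = 7.125.
Total export volume: 2.25 + 7.125 = 9.375.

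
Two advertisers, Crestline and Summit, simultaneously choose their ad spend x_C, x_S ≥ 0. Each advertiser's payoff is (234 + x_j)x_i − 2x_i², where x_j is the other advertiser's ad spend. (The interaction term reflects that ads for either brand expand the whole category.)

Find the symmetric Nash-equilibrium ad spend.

78

Crestline's payoff is (234 + x_S)x_C − 2x_C².
∂π/∂x_C = 234 + x_S − 4x_C = 0, so x_C = 58.5 + 0.25x_S.
By symmetry x_S = x_C; substituting into the reaction function, 0.75x_C = 58.5 and x_C = 78.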